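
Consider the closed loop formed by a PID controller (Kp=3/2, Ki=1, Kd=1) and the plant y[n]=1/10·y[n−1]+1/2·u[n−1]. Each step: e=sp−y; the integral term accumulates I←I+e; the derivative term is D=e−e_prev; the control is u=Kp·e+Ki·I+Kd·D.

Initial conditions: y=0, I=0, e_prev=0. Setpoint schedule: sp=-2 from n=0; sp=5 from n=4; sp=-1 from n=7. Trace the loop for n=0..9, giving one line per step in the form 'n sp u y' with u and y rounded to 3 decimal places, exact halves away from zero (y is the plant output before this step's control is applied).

0 -2 -7.000 0.000
1 -2 5.250 -3.500
2 -2 -16.963 2.275
3 -2 21.388 -8.254
4 5 -21.815 9.869
5 5 53.702 -9.921
6 5 -76.396 25.859
7 -1 132.673 -35.612
8 -1 -232.541 62.775
9 -1 406.759 -109.993

(exact arithmetic carried between steps; '≈' marks a value shown rounded to 6 d.p. or computed from one; I and e_prev carry over from the previous line; the table rounds u and y to 3 d.p., halves away from zero)
n=0: y=0, sp=-2, e=sp−y=-2; I=-2, D=e−e_prev=-2; u=3/2·(-2)+1·(-2)+1·(-2)=-7; next y=1/10·0+1/2·(-7)=-3.5
n=1: y=-3.5, sp=-2, e=sp−y=1.5; I=-0.5, D=e−e_prev=3.5; u=3/2·1.5+1·(-0.5)+1·3.5=5.25; next y=1/10·(-3.5)+1/2·5.25=2.275
n=2: y=2.275, sp=-2, e=sp−y=-4.275; I=-4.775, D=e−e_prev=-5.775; u=3/2·(-4.275)+1·(-4.775)+1·(-5.775)=-16.9625; next y=1/10·2.275+1/2·(-16.9625)=-8.25375
n=3: y=-8.25375, sp=-2, e=sp−y=6.25375; I=1.47875, D=e−e_prev=10.52875; u=3/2·6.25375+1·1.47875+1·10.52875=21.388125; next y=1/10·(-8.25375)+1/2·21.388125≈9.868688
n=4: y≈9.868688, sp=5, e=sp−y≈-4.868688; I≈-3.389938, D=e−e_prev≈-11.122438; u=3/2·(-4.868688)+1·(-3.389938)+1·(-11.122438)≈-21.815406; next y=1/10·9.868688+1/2·(-21.815406)≈-9.920834
n=5: y≈-9.920834, sp=5, e=sp−y≈14.920834; I≈11.530897, D=e−e_prev≈19.789522; u=3/2·14.920834+1·11.530897+1·19.789522≈53.701670; next y=1/10·(-9.920834)+1/2·53.701670≈25.858752
n=6: y≈25.858752, sp=5, e=sp−y≈-20.858752; I≈-9.327855, D=e−e_prev≈-35.779586; u=3/2·(-20.858752)+1·(-9.327855)+1·(-35.779586)≈-76.395569; next y=1/10·25.858752+1/2·(-76.395569)≈-35.611909
n=7: y≈-35.611909, sp=-1, e=sp−y≈34.611909; I≈25.284054, D=e−e_prev≈55.470661; u=3/2·34.611909+1·25.284054+1·55.470661≈132.672579; next y=1/10·(-35.611909)+1/2·132.672579≈62.775098
n=8: y≈62.775098, sp=-1, e=sp−y≈-63.775098; I≈-38.491044, D=e−e_prev≈-98.387008; u=3/2·(-63.775098)+1·(-38.491044)+1·(-98.387008)≈-232.540699; next y=1/10·62.775098+1/2·(-232.540699)≈-109.992840
n=9: y≈-109.992840, sp=-1, e=sp−y≈108.992840; I≈70.501796, D=e−e_prev≈172.767938; u=3/2·108.992840+1·70.501796+1·172.767938≈406.758994; next y=1/10·(-109.992840)+1/2·406.758994≈192.380213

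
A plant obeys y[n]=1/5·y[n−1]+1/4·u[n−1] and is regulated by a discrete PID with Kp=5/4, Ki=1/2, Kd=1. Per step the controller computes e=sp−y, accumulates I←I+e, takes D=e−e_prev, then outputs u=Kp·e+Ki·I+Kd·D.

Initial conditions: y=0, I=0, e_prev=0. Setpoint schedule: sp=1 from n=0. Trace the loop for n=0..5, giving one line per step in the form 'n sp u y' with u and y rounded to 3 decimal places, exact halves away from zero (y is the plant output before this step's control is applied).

0 1 2.750 0.000
1 1 0.359 0.688
2 1 2.469 0.227
3 1 1.198 0.663
4 1 2.436 0.432
5 1 1.765 0.695

(exact arithmetic carried between steps; '≈' marks a value shown rounded to 6 d.p. or computed from one; I and e_prev carry over from the previous line; the table rounds u and y to 3 d.p., halves away from zero)
n=0: y=0, sp=1, e=sp−y=1; I=1, D=e−e_prev=1; u=5/4·1+1/2·1+1·1=2.75; next y=1/5·0+1/4·2.75=0.6875
n=1: y=0.6875, sp=1, e=sp−y=0.3125; I=1.3125, D=e−e_prev=-0.6875; u=5/4·0.3125+1/2·1.3125+1·(-0.6875)=0.359375; next y=1/5·0.6875+1/4·0.359375≈0.227344
n=2: y≈0.227344, sp=1, e=sp−y≈0.772656; I≈2.085156, D=e−e_prev≈0.460156; u=5/4·0.772656+1/2·2.085156+1·0.460156≈2.468555; next y=1/5·0.227344+1/4·2.468555≈0.662607
n=3: y≈0.662607, sp=1, e=sp−y≈0.337393; I≈2.422549, D=e−e_prev≈-0.435264; u=5/4·0.337393+1/2·2.422549+1·(-0.435264)≈1.197751; next y=1/5·0.662607+1/4·1.197751≈0.431959
n=4: y≈0.431959, sp=1, e=sp−y≈0.568041; I≈2.990589, D=e−e_prev≈0.230648; u=5/4·0.568041+1/2·2.990589+1·0.230648≈2.435994; next y=1/5·0.431959+1/4·2.435994≈0.695390
n=5: y≈0.695390, sp=1, e=sp−y≈0.304610; I≈3.295199, D=e−e_prev≈-0.263431; u=5/4·0.304610+1/2·3.295199+1·(-0.263431)≈1.764931; next y=1/5·0.695390+1/4·1.764931≈0.580311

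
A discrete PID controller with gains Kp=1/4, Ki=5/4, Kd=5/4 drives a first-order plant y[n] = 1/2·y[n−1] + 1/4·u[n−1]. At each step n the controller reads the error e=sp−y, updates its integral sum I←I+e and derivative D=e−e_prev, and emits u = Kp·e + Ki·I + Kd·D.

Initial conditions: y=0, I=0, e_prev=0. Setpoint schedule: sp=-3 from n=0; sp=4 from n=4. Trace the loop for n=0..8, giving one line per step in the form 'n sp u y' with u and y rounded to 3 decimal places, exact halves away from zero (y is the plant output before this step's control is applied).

(exact arithmetic carried between steps; '≈' marks a value shown rounded to 6 d.p. or computed from one; I and e_prev carry over from the previous line; the table rounds u and y to 3 d.p., halves away from zero)
n=0: y=0, sp=-3, e=sp−y=-3; I=-3, D=e−e_prev=-3; u=1/4·(-3)+5/4·(-3)+5/4·(-3)=-8.25; next y=1/2·0+1/4·(-8.25)=-2.0625
n=1: y=-2.0625, sp=-3, e=sp−y=-0.9375; I=-3.9375, D=e−e_prev=2.0625; u=1/4·(-0.9375)+5/4·(-3.9375)+5/4·2.0625=-2.578125; next y=1/2·(-2.0625)+1/4·(-2.578125)≈-1.675781
n=2: y≈-1.675781, sp=-3, e=sp−y≈-1.324219; I≈-5.261719, D=e−e_prev≈-0.386719; u=1/4·(-1.324219)+5/4·(-5.261719)+5/4·(-0.386719)≈-7.391602; next y=1/2·(-1.675781)+1/4·(-7.391602)≈-2.685791
n=3: y≈-2.685791, sp=-3, e=sp−y≈-0.314209; I≈-5.575928, D=e−e_prev≈1.010010; u=1/4·(-0.314209)+5/4·(-5.575928)+5/4·1.010010≈-5.785950; next y=1/2·(-2.685791)+1/4·(-5.785950)≈-2.789383
n=4: y≈-2.789383, sp=4, e=sp−y≈6.789383; I≈1.213455, D=e−e_prev≈7.103592; u=1/4·6.789383+5/4·1.213455+5/4·7.103592≈12.093655; next y=1/2·(-2.789383)+1/4·12.093655≈1.628722
n=5: y≈1.628722, sp=4, e=sp−y≈2.371278; I≈3.584733, D=e−e_prev≈-4.418105; u=1/4·2.371278+5/4·3.584733+5/4·(-4.418105)≈-0.448896; next y=1/2·1.628722+1/4·(-0.448896)≈0.702137
n=6: y≈0.702137, sp=4, e=sp−y≈3.297863; I≈6.882596, D=e−e_prev≈0.926585; u=1/4·3.297863+5/4·6.882596+5/4·0.926585≈10.585942; next y=1/2·0.702137+1/4·10.585942≈2.997554
n=7: y≈2.997554, sp=4, e=sp−y≈1.002446; I≈7.885042, D=e−e_prev≈-2.295417; u=1/4·1.002446+5/4·7.885042+5/4·(-2.295417)≈7.237643; next y=1/2·2.997554+1/4·7.237643≈3.308188
n=8: y≈3.308188, sp=4, e=sp−y≈0.691812; I≈8.576854, D=e−e_prev≈-0.310634; u=1/4·0.691812+5/4·8.576854+5/4·(-0.310634)≈10.505729; next y=1/2·3.308188+1/4·10.505729≈4.280526

0 -3 -8.250 0.000
1 -3 -2.578 -2.063
2 -3 -7.392 -1.676
3 -3 -5.786 -2.686
4 4 12.094 -2.789
5 4 -0.449 1.629
6 4 10.586 0.702
7 4 7.238 2.998
8 4 10.506 3.308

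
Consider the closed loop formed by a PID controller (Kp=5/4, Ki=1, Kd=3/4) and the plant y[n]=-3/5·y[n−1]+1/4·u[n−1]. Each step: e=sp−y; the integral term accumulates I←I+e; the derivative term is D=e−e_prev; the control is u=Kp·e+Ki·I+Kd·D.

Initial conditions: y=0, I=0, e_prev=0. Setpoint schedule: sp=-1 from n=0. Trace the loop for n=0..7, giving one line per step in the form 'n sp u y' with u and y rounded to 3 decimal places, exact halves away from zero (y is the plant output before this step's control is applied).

(exact arithmetic carried between steps; '≈' marks a value shown rounded to 6 d.p. or computed from one; I and e_prev carry over from the previous line; the table rounds u and y to 3 d.p., halves away from zero)
n=0: y=0, sp=-1, e=sp−y=-1; I=-1, D=e−e_prev=-1; u=5/4·(-1)+1·(-1)+3/4·(-1)=-3; next y=-3/5·0+1/4·(-3)=-0.75
n=1: y=-0.75, sp=-1, e=sp−y=-0.25; I=-1.25, D=e−e_prev=0.75; u=5/4·(-0.25)+1·(-1.25)+3/4·0.75=-1; next y=-3/5·(-0.75)+1/4·(-1)=0.2
n=2: y=0.2, sp=-1, e=sp−y=-1.2; I=-2.45, D=e−e_prev=-0.95; u=5/4·(-1.2)+1·(-2.45)+3/4·(-0.95)=-4.6625; next y=-3/5·0.2+1/4·(-4.6625)=-1.285625
n=3: y=-1.285625, sp=-1, e=sp−y=0.285625; I=-2.164375, D=e−e_prev=1.485625; u=5/4·0.285625+1·(-2.164375)+3/4·1.485625=-0.693125; next y=-3/5·(-1.285625)+1/4·(-0.693125)≈0.598094
n=4: y≈0.598094, sp=-1, e=sp−y≈-1.598094; I≈-3.762469, D=e−e_prev≈-1.883719; u=5/4·(-1.598094)+1·(-3.762469)+3/4·(-1.883719)≈-7.172875; next y=-3/5·0.598094+1/4·(-7.172875)≈-2.152075
n=5: y=-2.152075, sp=-1, e=sp−y=1.152075; I≈-2.610394, D=e−e_prev≈2.750169; u=5/4·1.152075+1·(-2.610394)+3/4·2.750169≈0.892327; next y=-3/5·(-2.152075)+1/4·0.892327≈1.514327
n=6: y≈1.514327, sp=-1, e=sp−y≈-2.514327; I≈-5.124720, D=e−e_prev≈-3.666402; u=5/4·(-2.514327)+1·(-5.124720)+3/4·(-3.666402)≈-11.017430; next y=-3/5·1.514327+1/4·(-11.017430)≈-3.662953
n=7: y≈-3.662953, sp=-1, e=sp−y≈2.662953; I≈-2.461767, D=e−e_prev≈5.177280; u=5/4·2.662953+1·(-2.461767)+3/4·5.177280≈4.749885; next y=-3/5·(-3.662953)+1/4·4.749885≈3.385243

0 -1 -3.000 0.000
1 -1 -1.000 -0.750
2 -1 -4.663 0.200
3 -1 -0.693 -1.286
4 -1 -7.173 0.598
5 -1 0.892 -2.152
6 -1 -11.017 1.514
7 -1 4.750 -3.663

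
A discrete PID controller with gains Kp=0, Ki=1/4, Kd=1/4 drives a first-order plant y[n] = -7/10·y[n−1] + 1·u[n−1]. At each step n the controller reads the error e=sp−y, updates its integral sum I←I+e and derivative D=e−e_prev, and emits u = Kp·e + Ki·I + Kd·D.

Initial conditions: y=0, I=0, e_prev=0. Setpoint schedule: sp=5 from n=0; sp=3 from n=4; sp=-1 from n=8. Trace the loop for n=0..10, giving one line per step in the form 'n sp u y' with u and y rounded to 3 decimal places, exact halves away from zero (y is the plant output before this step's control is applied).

(exact arithmetic carried between steps; '≈' marks a value shown rounded to 6 d.p. or computed from one; I and e_prev carry over from the previous line; the table rounds u and y to 3 d.p., halves away from zero)
n=0: y=0, sp=5, e=sp−y=5; I=5, D=e−e_prev=5; u=0·5+1/4·5+1/4·5=2.5; next y=-7/10·0+1·2.5=2.5
n=1: y=2.5, sp=5, e=sp−y=2.5; I=7.5, D=e−e_prev=-2.5; u=0·2.5+1/4·7.5+1/4·(-2.5)=1.25; next y=-7/10·2.5+1·1.25=-0.5
n=2: y=-0.5, sp=5, e=sp−y=5.5; I=13, D=e−e_prev=3; u=0·5.5+1/4·13+1/4·3=4; next y=-7/10·(-0.5)+1·4=4.35
n=3: y=4.35, sp=5, e=sp−y=0.65; I=13.65, D=e−e_prev=-4.85; u=0·0.65+1/4·13.65+1/4·(-4.85)=2.2; next y=-7/10·4.35+1·2.2=-0.845
n=4: y=-0.845, sp=3, e=sp−y=3.845; I=17.495, D=e−e_prev=3.195; u=0·3.845+1/4·17.495+1/4·3.195=5.1725; next y=-7/10·(-0.845)+1·5.1725=5.764
n=5: y=5.764, sp=3, e=sp−y=-2.764; I=14.731, D=e−e_prev=-6.609; u=0·(-2.764)+1/4·14.731+1/4·(-6.609)=2.0305; next y=-7/10·5.764+1·2.0305=-2.0043
n=6: y=-2.0043, sp=3, e=sp−y=5.0043; I=19.7353, D=e−e_prev=7.7683; u=0·5.0043+1/4·19.7353+1/4·7.7683=6.8759; next y=-7/10·(-2.0043)+1·6.8759=8.27891
n=7: y=8.27891, sp=3, e=sp−y=-5.27891; I=14.45639, D=e−e_prev=-10.28321; u=0·(-5.27891)+1/4·14.45639+1/4·(-10.28321)=1.043295; next y=-7/10·8.27891+1·1.043295=-4.751942
n=8: y=-4.751942, sp=-1, e=sp−y=3.751942; I=18.208332, D=e−e_prev=9.030852; u=0·3.751942+1/4·18.208332+1/4·9.030852=6.809796; next y=-7/10·(-4.751942)+1·6.809796≈10.136155
n=9: y≈10.136155, sp=-1, e=sp−y≈-11.136155; I≈7.072177, D=e−e_prev≈-14.888097; u=0·(-11.136155)+1/4·7.072177+1/4·(-14.888097)≈-1.953980; next y=-7/10·10.136155+1·(-1.953980)≈-9.049289
n=10: y≈-9.049289, sp=-1, e=sp−y≈8.049289; I≈15.121466, D=e−e_prev≈19.185444; u=0·8.049289+1/4·15.121466+1/4·19.185444≈8.576727; next y=-7/10·(-9.049289)+1·8.576727≈14.911230

0 5 2.500 0.000
1 5 1.250 2.500
2 5 4.000 -0.500
3 5 2.200 4.350
4 3 5.173 -0.845
5 3 2.031 5.764
6 3 6.876 -2.004
7 3 1.043 8.279
8 -1 6.810 -4.752
9 -1 -1.954 10.136
10 -1 8.577 -9.049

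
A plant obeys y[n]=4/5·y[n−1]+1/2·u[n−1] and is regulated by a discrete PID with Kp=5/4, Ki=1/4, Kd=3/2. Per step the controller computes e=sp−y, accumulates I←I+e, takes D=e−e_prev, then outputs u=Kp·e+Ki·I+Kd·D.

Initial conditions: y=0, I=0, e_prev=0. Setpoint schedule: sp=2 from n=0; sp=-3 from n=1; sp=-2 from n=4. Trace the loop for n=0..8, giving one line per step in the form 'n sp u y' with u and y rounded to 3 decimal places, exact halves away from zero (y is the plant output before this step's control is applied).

(exact arithmetic carried between steps; '≈' marks a value shown rounded to 6 d.p. or computed from one; I and e_prev carry over from the previous line; the table rounds u and y to 3 d.p., halves away from zero)
n=0: y=0, sp=2, e=sp−y=2; I=2, D=e−e_prev=2; u=5/4·2+1/4·2+3/2·2=6; next y=4/5·0+1/2·6=3
n=1: y=3, sp=-3, e=sp−y=-6; I=-4, D=e−e_prev=-8; u=5/4·(-6)+1/4·(-4)+3/2·(-8)=-20.5; next y=4/5·3+1/2·(-20.5)=-7.85
n=2: y=-7.85, sp=-3, e=sp−y=4.85; I=0.85, D=e−e_prev=10.85; u=5/4·4.85+1/4·0.85+3/2·10.85=22.55; next y=4/5·(-7.85)+1/2·22.55=4.995
n=3: y=4.995, sp=-3, e=sp−y=-7.995; I=-7.145, D=e−e_prev=-12.845; u=5/4·(-7.995)+1/4·(-7.145)+3/2·(-12.845)=-31.0475; next y=4/5·4.995+1/2·(-31.0475)=-11.52775
n=4: y=-11.52775, sp=-2, e=sp−y=9.52775; I=2.38275, D=e−e_prev=17.52275; u=5/4·9.52775+1/4·2.38275+3/2·17.52275=38.7895; next y=4/5·(-11.52775)+1/2·38.7895=10.17255
n=5: y=10.17255, sp=-2, e=sp−y=-12.17255; I=-9.7898, D=e−e_prev=-21.7003; u=5/4·(-12.17255)+1/4·(-9.7898)+3/2·(-21.7003)≈-50.213588; next y=4/5·10.17255+1/2·(-50.213588)≈-16.968754
n=6: y≈-16.968754, sp=-2, e=sp−y≈14.968754; I≈5.178954, D=e−e_prev≈27.141304; u=5/4·14.968754+1/4·5.178954+3/2·27.141304≈60.717636; next y=4/5·(-16.968754)+1/2·60.717636≈16.783815
n=7: y≈16.783815, sp=-2, e=sp−y≈-18.783815; I≈-13.604861, D=e−e_prev≈-33.752569; u=5/4·(-18.783815)+1/4·(-13.604861)+3/2·(-33.752569)≈-77.509838; next y=4/5·16.783815+1/2·(-77.509838)≈-25.327867
n=8: y≈-25.327867, sp=-2, e=sp−y≈23.327867; I≈9.723005, D=e−e_prev≈42.111682; u=5/4·23.327867+1/4·9.723005+3/2·42.111682≈94.758107; next y=4/5·(-25.327867)+1/2·94.758107≈27.116760

0 2 6.000 0.000
1 -3 -20.500 3.000
2 -3 22.550 -7.850
3 -3 -31.048 4.995
4 -2 38.790 -11.528
5 -2 -50.214 10.173
6 -2 60.718 -16.969
7 -2 -77.510 16.784
8 -2 94.758 -25.328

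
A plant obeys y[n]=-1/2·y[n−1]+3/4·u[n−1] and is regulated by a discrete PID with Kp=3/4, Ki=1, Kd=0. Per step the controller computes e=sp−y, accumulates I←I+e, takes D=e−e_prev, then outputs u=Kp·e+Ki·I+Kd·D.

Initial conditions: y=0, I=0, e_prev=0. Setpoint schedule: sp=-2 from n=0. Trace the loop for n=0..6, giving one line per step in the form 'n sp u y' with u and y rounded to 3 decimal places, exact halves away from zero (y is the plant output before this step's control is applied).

(exact arithmetic carried between steps; '≈' marks a value shown rounded to 6 d.p. or computed from one; I and e_prev carry over from the previous line; the table rounds u and y to 3 d.p., halves away from zero)
n=0: y=0, sp=-2, e=sp−y=-2; I=-2, D=e−e_prev=-2; u=3/4·(-2)+1·(-2)+0·(-2)=-3.5; next y=-1/2·0+3/4·(-3.5)=-2.625
n=1: y=-2.625, sp=-2, e=sp−y=0.625; I=-1.375, D=e−e_prev=2.625; u=3/4·0.625+1·(-1.375)+0·2.625=-0.90625; next y=-1/2·(-2.625)+3/4·(-0.90625)≈0.632813
n=2: y≈0.632813, sp=-2, e=sp−y≈-2.632813; I≈-4.007813, D=e−e_prev≈-3.257813; u=3/4·(-2.632813)+1·(-4.007813)+0·(-3.257813)≈-5.982422; next y=-1/2·0.632813+3/4·(-5.982422)≈-4.803223
n=3: y≈-4.803223, sp=-2, e=sp−y≈2.803223; I≈-1.204590, D=e−e_prev≈5.436035; u=3/4·2.803223+1·(-1.204590)+0·5.436035≈0.897827; next y=-1/2·(-4.803223)+3/4·0.897827≈3.074982
n=4: y≈3.074982, sp=-2, e=sp−y≈-5.074982; I≈-6.279572, D=e−e_prev≈-7.878204; u=3/4·(-5.074982)+1·(-6.279572)+0·(-7.878204)≈-10.085808; next y=-1/2·3.074982+3/4·(-10.085808)≈-9.101847
n=5: y≈-9.101847, sp=-2, e=sp−y≈7.101847; I≈0.822275, D=e−e_prev≈12.176828; u=3/4·7.101847+1·0.822275+0·12.176828≈6.148660; next y=-1/2·(-9.101847)+3/4·6.148660≈9.162418
n=6: y≈9.162418, sp=-2, e=sp−y≈-11.162418; I≈-10.340143, D=e−e_prev≈-18.264265; u=3/4·(-11.162418)+1·(-10.340143)+0·(-18.264265)≈-18.711957; next y=-1/2·9.162418+3/4·(-18.711957)≈-18.615177

0 -2 -3.500 0.000
1 -2 -0.906 -2.625
2 -2 -5.982 0.633
3 -2 0.898 -4.803
4 -2 -10.086 3.075
5 -2 6.149 -9.102
6 -2 -18.712 9.162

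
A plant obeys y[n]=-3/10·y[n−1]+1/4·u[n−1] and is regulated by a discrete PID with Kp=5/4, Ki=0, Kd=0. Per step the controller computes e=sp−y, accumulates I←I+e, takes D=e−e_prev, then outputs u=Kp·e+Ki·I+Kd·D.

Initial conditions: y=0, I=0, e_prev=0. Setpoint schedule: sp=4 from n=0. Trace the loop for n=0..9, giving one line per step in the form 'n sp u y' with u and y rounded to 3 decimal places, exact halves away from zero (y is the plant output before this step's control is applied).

0 4 5.000 0.000
1 4 3.438 1.250
2 4 4.395 0.484
3 4 3.808 0.953
4 4 4.167 0.666
5 4 3.947 0.842
6 4 4.082 0.734
7 4 4.000 0.800
8 4 4.050 0.760
9 4 4.019 0.785

(exact arithmetic carried between steps; '≈' marks a value shown rounded to 6 d.p. or computed from one; I and e_prev carry over from the previous line; the table rounds u and y to 3 d.p., halves away from zero)
n=0: y=0, sp=4, e=sp−y=4; I=4, D=e−e_prev=4; u=5/4·4+0·4+0·4=5; next y=-3/10·0+1/4·5=1.25
n=1: y=1.25, sp=4, e=sp−y=2.75; I=6.75, D=e−e_prev=-1.25; u=5/4·2.75+0·6.75+0·(-1.25)=3.4375; next y=-3/10·1.25+1/4·3.4375=0.484375
n=2: y=0.484375, sp=4, e=sp−y=3.515625; I=10.265625, D=e−e_prev=0.765625; u=5/4·3.515625+0·10.265625+0·0.765625≈4.394531; next y=-3/10·0.484375+1/4·4.394531≈0.953320
n=3: y≈0.953320, sp=4, e=sp−y≈3.046680; I≈13.312305, D=e−e_prev≈-0.468945; u=5/4·3.046680+0·13.312305+0·(-0.468945)≈3.808350; next y=-3/10·0.953320+1/4·3.808350≈0.666091
n=4: y≈0.666091, sp=4, e=sp−y≈3.333909; I≈16.646213, D=e−e_prev≈0.287229; u=5/4·3.333909+0·16.646213+0·0.287229≈4.167386; next y=-3/10·0.666091+1/4·4.167386≈0.842019
n=5: y≈0.842019, sp=4, e=sp−y≈3.157981; I≈19.804194, D=e−e_prev≈-0.175928; u=5/4·3.157981+0·19.804194+0·(-0.175928)≈3.947476; next y=-3/10·0.842019+1/4·3.947476≈0.734263
n=6: y≈0.734263, sp=4, e=sp−y≈3.265737; I≈23.069931, D=e−e_prev≈0.107756; u=5/4·3.265737+0·23.069931+0·0.107756≈4.082171; next y=-3/10·0.734263+1/4·4.082171≈0.800264
n=7: y≈0.800264, sp=4, e=sp−y≈3.199736; I≈26.269667, D=e−e_prev≈-0.066000; u=5/4·3.199736+0·26.269667+0·(-0.066000)≈3.999670; next y=-3/10·0.800264+1/4·3.999670≈0.759838
n=8: y≈0.759838, sp=4, e=sp−y≈3.240162; I≈29.509829, D=e−e_prev≈0.040425; u=5/4·3.240162+0·29.509829+0·0.040425≈4.050202; next y=-3/10·0.759838+1/4·4.050202≈0.784599
n=9: y≈0.784599, sp=4, e=sp−y≈3.215401; I≈32.725230, D=e−e_prev≈-0.024760; u=5/4·3.215401+0·32.725230+0·(-0.024760)≈4.019251; next y=-3/10·0.784599+1/4·4.019251≈0.769433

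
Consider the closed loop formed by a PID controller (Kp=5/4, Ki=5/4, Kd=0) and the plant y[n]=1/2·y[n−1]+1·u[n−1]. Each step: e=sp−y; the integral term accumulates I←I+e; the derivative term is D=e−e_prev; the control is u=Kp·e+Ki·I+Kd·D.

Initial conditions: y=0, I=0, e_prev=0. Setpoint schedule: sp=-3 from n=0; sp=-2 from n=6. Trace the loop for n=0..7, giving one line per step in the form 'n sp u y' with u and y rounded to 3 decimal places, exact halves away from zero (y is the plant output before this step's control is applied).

(exact arithmetic carried between steps; '≈' marks a value shown rounded to 6 d.p. or computed from one; I and e_prev carry over from the previous line; the table rounds u and y to 3 d.p., halves away from zero)
n=0: y=0, sp=-3, e=sp−y=-3; I=-3, D=e−e_prev=-3; u=5/4·(-3)+5/4·(-3)+0·(-3)=-7.5; next y=1/2·0+1·(-7.5)=-7.5
n=1: y=-7.5, sp=-3, e=sp−y=4.5; I=1.5, D=e−e_prev=7.5; u=5/4·4.5+5/4·1.5+0·7.5=7.5; next y=1/2·(-7.5)+1·7.5=3.75
n=2: y=3.75, sp=-3, e=sp−y=-6.75; I=-5.25, D=e−e_prev=-11.25; u=5/4·(-6.75)+5/4·(-5.25)+0·(-11.25)=-15; next y=1/2·3.75+1·(-15)=-13.125
n=3: y=-13.125, sp=-3, e=sp−y=10.125; I=4.875, D=e−e_prev=16.875; u=5/4·10.125+5/4·4.875+0·16.875=18.75; next y=1/2·(-13.125)+1·18.75=12.1875
n=4: y=12.1875, sp=-3, e=sp−y=-15.1875; I=-10.3125, D=e−e_prev=-25.3125; u=5/4·(-15.1875)+5/4·(-10.3125)+0·(-25.3125)=-31.875; next y=1/2·12.1875+1·(-31.875)=-25.78125
n=5: y=-25.78125, sp=-3, e=sp−y=22.78125; I=12.46875, D=e−e_prev=37.96875; u=5/4·22.78125+5/4·12.46875+0·37.96875=44.0625; next y=1/2·(-25.78125)+1·44.0625=31.171875
n=6: y=31.171875, sp=-2, e=sp−y=-33.171875; I=-20.703125, D=e−e_prev=-55.953125; u=5/4·(-33.171875)+5/4·(-20.703125)+0·(-55.953125)=-67.34375; next y=1/2·31.171875+1·(-67.34375)≈-51.757813
n=7: y≈-51.757813, sp=-2, e=sp−y≈49.757813; I≈29.054688, D=e−e_prev≈82.929688; u=5/4·49.757813+5/4·29.054688+0·82.929688≈98.515625; next y=1/2·(-51.757813)+1·98.515625≈72.636719

0 -3 -7.500 0.000
1 -3 7.500 -7.500
2 -3 -15.000 3.750
3 -3 18.750 -13.125
4 -3 -31.875 12.188
5 -3 44.063 -25.781
6 -2 -67.344 31.172
7 -2 98.516 -51.758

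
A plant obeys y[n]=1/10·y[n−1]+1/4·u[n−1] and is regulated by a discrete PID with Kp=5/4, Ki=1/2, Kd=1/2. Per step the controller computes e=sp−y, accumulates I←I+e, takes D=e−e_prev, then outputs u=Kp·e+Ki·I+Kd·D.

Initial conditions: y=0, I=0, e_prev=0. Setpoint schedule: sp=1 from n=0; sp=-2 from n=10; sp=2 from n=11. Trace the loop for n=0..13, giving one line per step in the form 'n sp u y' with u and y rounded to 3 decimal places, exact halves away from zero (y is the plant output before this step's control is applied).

(exact arithmetic carried between steps; '≈' marks a value shown rounded to 6 d.p. or computed from one; I and e_prev carry over from the previous line; the table rounds u and y to 3 d.p., halves away from zero)
n=0: y=0, sp=1, e=sp−y=1; I=1, D=e−e_prev=1; u=5/4·1+1/2·1+1/2·1=2.25; next y=1/10·0+1/4·2.25=0.5625
n=1: y=0.5625, sp=1, e=sp−y=0.4375; I=1.4375, D=e−e_prev=-0.5625; u=5/4·0.4375+1/2·1.4375+1/2·(-0.5625)=0.984375; next y=1/10·0.5625+1/4·0.984375≈0.302344
n=2: y≈0.302344, sp=1, e=sp−y≈0.697656; I≈2.135156, D=e−e_prev≈0.260156; u=5/4·0.697656+1/2·2.135156+1/2·0.260156≈2.069727; next y=1/10·0.302344+1/4·2.069727≈0.547666
n=3: y≈0.547666, sp=1, e=sp−y≈0.452334; I≈2.587490, D=e−e_prev≈-0.245322; u=5/4·0.452334+1/2·2.587490+1/2·(-0.245322)≈1.736501; next y=1/10·0.547666+1/4·1.736501≈0.488892
n=4: y≈0.488892, sp=1, e=sp−y≈0.511108; I≈3.098598, D=e−e_prev≈0.058774; u=5/4·0.511108+1/2·3.098598+1/2·0.058774≈2.217571; next y=1/10·0.488892+1/4·2.217571≈0.603282
n=5: y≈0.603282, sp=1, e=sp−y≈0.396718; I≈3.495316, D=e−e_prev≈-0.114390; u=5/4·0.396718+1/2·3.495316+1/2·(-0.114390)≈2.186361; next y=1/10·0.603282+1/4·2.186361≈0.606918
n=6: y≈0.606918, sp=1, e=sp−y≈0.393082; I≈3.888398, D=e−e_prev≈-0.003636; u=5/4·0.393082+1/2·3.888398+1/2·(-0.003636)≈2.433733; next y=1/10·0.606918+1/4·2.433733≈0.669125
n=7: y≈0.669125, sp=1, e=sp−y≈0.330875; I≈4.219273, D=e−e_prev≈-0.062207; u=5/4·0.330875+1/2·4.219273+1/2·(-0.062207)≈2.492127; next y=1/10·0.669125+1/4·2.492127≈0.689944
n=8: y≈0.689944, sp=1, e=sp−y≈0.310056; I≈4.529329, D=e−e_prev≈-0.020819; u=5/4·0.310056+1/2·4.529329+1/2·(-0.020819)≈2.641825; next y=1/10·0.689944+1/4·2.641825≈0.729451
n=9: y≈0.729451, sp=1, e=sp−y≈0.270549; I≈4.799878, D=e−e_prev≈-0.039506; u=5/4·0.270549+1/2·4.799878+1/2·(-0.039506)≈2.718373; next y=1/10·0.729451+1/4·2.718373≈0.752538
n=10: y≈0.752538, sp=-2, e=sp−y≈-2.752538; I≈2.047340, D=e−e_prev≈-3.023088; u=5/4·(-2.752538)+1/2·2.047340+1/2·(-3.023088)≈-3.928547; next y=1/10·0.752538+1/4·(-3.928547)≈-0.906883
n=11: y≈-0.906883, sp=2, e=sp−y≈2.906883; I≈4.954223, D=e−e_prev≈5.659421; u=5/4·2.906883+1/2·4.954223+1/2·5.659421≈8.940425; next y=1/10·(-0.906883)+1/4·8.940425≈2.144418
n=12: y≈2.144418, sp=2, e=sp−y≈-0.144418; I≈4.809805, D=e−e_prev≈-3.051301; u=5/4·(-0.144418)+1/2·4.809805+1/2·(-3.051301)≈0.698729; next y=1/10·2.144418+1/4·0.698729≈0.389124
n=13: y≈0.389124, sp=2, e=sp−y≈1.610876; I≈6.420681, D=e−e_prev≈1.755294; u=5/4·1.610876+1/2·6.420681+1/2·1.755294≈6.101582; next y=1/10·0.389124+1/4·6.101582≈1.564308

0 1 2.250 0.000
1 1 0.984 0.563
2 1 2.070 0.302
3 1 1.737 0.548
4 1 2.218 0.489
5 1 2.186 0.603
6 1 2.434 0.607
7 1 2.492 0.669
8 1 2.642 0.690
9 1 2.718 0.729
10 -2 -3.929 0.753
11 2 8.940 -0.907
12 2 0.699 2.144
13 2 6.102 0.389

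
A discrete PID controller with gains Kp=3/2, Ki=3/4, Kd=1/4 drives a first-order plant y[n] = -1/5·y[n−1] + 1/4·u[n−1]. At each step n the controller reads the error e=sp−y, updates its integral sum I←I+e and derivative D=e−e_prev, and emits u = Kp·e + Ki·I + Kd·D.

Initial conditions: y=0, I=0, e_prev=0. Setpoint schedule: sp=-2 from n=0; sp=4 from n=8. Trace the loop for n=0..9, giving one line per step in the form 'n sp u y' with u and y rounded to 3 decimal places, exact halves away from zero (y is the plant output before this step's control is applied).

(exact arithmetic carried between steps; '≈' marks a value shown rounded to 6 d.p. or computed from one; I and e_prev carry over from the previous line; the table rounds u and y to 3 d.p., halves away from zero)
n=0: y=0, sp=-2, e=sp−y=-2; I=-2, D=e−e_prev=-2; u=3/2·(-2)+3/4·(-2)+1/4·(-2)=-5; next y=-1/5·0+1/4·(-5)=-1.25
n=1: y=-1.25, sp=-2, e=sp−y=-0.75; I=-2.75, D=e−e_prev=1.25; u=3/2·(-0.75)+3/4·(-2.75)+1/4·1.25=-2.875; next y=-1/5·(-1.25)+1/4·(-2.875)=-0.46875
n=2: y=-0.46875, sp=-2, e=sp−y=-1.53125; I=-4.28125, D=e−e_prev=-0.78125; u=3/2·(-1.53125)+3/4·(-4.28125)+1/4·(-0.78125)=-5.703125; next y=-1/5·(-0.46875)+1/4·(-5.703125)≈-1.332031
n=3: y≈-1.332031, sp=-2, e=sp−y≈-0.667969; I≈-4.949219, D=e−e_prev≈0.863281; u=3/2·(-0.667969)+3/4·(-4.949219)+1/4·0.863281≈-4.498047; next y=-1/5·(-1.332031)+1/4·(-4.498047)≈-0.858105
n=4: y≈-0.858105, sp=-2, e=sp−y≈-1.141895; I≈-6.091113, D=e−e_prev≈-0.473926; u=3/2·(-1.141895)+3/4·(-6.091113)+1/4·(-0.473926)≈-6.399658; next y=-1/5·(-0.858105)+1/4·(-6.399658)≈-1.428293
n=5: y≈-1.428293, sp=-2, e=sp−y≈-0.571707; I≈-6.662820, D=e−e_prev≈0.570188; u=3/2·(-0.571707)+3/4·(-6.662820)+1/4·0.570188≈-5.712128; next y=-1/5·(-1.428293)+1/4·(-5.712128)≈-1.142373
n=6: y≈-1.142373, sp=-2, e=sp−y≈-0.857627; I≈-7.520447, D=e−e_prev≈-0.285920; u=3/2·(-0.857627)+3/4·(-7.520447)+1/4·(-0.285920)≈-6.998255; next y=-1/5·(-1.142373)+1/4·(-6.998255)≈-1.521089
n=7: y≈-1.521089, sp=-2, e=sp−y≈-0.478911; I≈-7.999357, D=e−e_prev≈0.378716; u=3/2·(-0.478911)+3/4·(-7.999357)+1/4·0.378716≈-6.623205; next y=-1/5·(-1.521089)+1/4·(-6.623205)≈-1.351584
n=8: y≈-1.351584, sp=4, e=sp−y≈5.351584; I≈-2.647774, D=e−e_prev≈5.830494; u=3/2·5.351584+3/4·(-2.647774)+1/4·5.830494≈7.499168; next y=-1/5·(-1.351584)+1/4·7.499168≈2.145109
n=9: y≈2.145109, sp=4, e=sp−y≈1.854891; I≈-0.792883, D=e−e_prev≈-3.496692; u=3/2·1.854891+3/4·(-0.792883)+1/4·(-3.496692)≈1.313502; next y=-1/5·2.145109+1/4·1.313502≈-0.100646

0 -2 -5.000 0.000
1 -2 -2.875 -1.250
2 -2 -5.703 -0.469
3 -2 -4.498 -1.332
4 -2 -6.400 -0.858
5 -2 -5.712 -1.428
6 -2 -6.998 -1.142
7 -2 -6.623 -1.521
8 4 7.499 -1.352
9 4 1.314 2.145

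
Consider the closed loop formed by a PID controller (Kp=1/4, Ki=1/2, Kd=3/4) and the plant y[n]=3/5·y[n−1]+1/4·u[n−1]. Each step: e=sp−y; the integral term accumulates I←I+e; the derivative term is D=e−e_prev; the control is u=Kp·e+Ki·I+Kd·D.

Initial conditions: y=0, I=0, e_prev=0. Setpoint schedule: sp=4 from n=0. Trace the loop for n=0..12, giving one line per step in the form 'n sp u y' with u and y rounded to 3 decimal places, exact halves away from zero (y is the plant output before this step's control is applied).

0 4 6.000 0.000
1 4 2.750 1.500
2 4 4.994 1.588
3 4 5.345 2.201
4 4 6.021 2.657
5 4 6.371 3.099
6 4 6.624 3.452
7 4 6.750 3.727
8 4 6.798 3.924
9 4 6.788 4.054
10 4 6.745 4.129
11 4 6.685 4.164
12 4 6.621 4.170

(exact arithmetic carried between steps; '≈' marks a value shown rounded to 6 d.p. or computed from one; I and e_prev carry over from the previous line; the table rounds u and y to 3 d.p., halves away from zero)
n=0: y=0, sp=4, e=sp−y=4; I=4, D=e−e_prev=4; u=1/4·4+1/2·4+3/4·4=6; next y=3/5·0+1/4·6=1.5
n=1: y=1.5, sp=4, e=sp−y=2.5; I=6.5, D=e−e_prev=-1.5; u=1/4·2.5+1/2·6.5+3/4·(-1.5)=2.75; next y=3/5·1.5+1/4·2.75=1.5875
n=2: y=1.5875, sp=4, e=sp−y=2.4125; I=8.9125, D=e−e_prev=-0.0875; u=1/4·2.4125+1/2·8.9125+3/4·(-0.0875)=4.99375; next y=3/5·1.5875+1/4·4.99375≈2.200938
n=3: y≈2.200938, sp=4, e=sp−y≈1.799063; I≈10.711563, D=e−e_prev≈-0.613438; u=1/4·1.799063+1/2·10.711563+3/4·(-0.613438)≈5.345469; next y=3/5·2.200938+1/4·5.345469≈2.656930
n=4: y≈2.656930, sp=4, e=sp−y≈1.343070; I≈12.054633, D=e−e_prev≈-0.455992; u=1/4·1.343070+1/2·12.054633+3/4·(-0.455992)≈6.021090; next y=3/5·2.656930+1/4·6.021090≈3.099430
n=5: y≈3.099430, sp=4, e=sp−y≈0.900570; I≈12.955203, D=e−e_prev≈-0.442501; u=1/4·0.900570+1/2·12.955203+3/4·(-0.442501)≈6.370868; next y=3/5·3.099430+1/4·6.370868≈3.452375
n=6: y≈3.452375, sp=4, e=sp−y≈0.547625; I≈13.502827, D=e−e_prev≈-0.352945; u=1/4·0.547625+1/2·13.502827+3/4·(-0.352945)≈6.623611; next y=3/5·3.452375+1/4·6.623611≈3.727328
n=7: y≈3.727328, sp=4, e=sp−y≈0.272672; I≈13.775499, D=e−e_prev≈-0.274953; u=1/4·0.272672+1/2·13.775499+3/4·(-0.274953)≈6.749703; next y=3/5·3.727328+1/4·6.749703≈3.923823
n=8: y≈3.923823, sp=4, e=sp−y≈0.076177; I≈13.851677, D=e−e_prev≈-0.196495; u=1/4·0.076177+1/2·13.851677+3/4·(-0.196495)≈6.797512; next y=3/5·3.923823+1/4·6.797512≈4.053671
n=9: y≈4.053671, sp=4, e=sp−y≈-0.053671; I≈13.798005, D=e−e_prev≈-0.129849; u=1/4·(-0.053671)+1/2·13.798005+3/4·(-0.129849)≈6.788198; next y=3/5·4.053671+1/4·6.788198≈4.129252
n=10: y≈4.129252, sp=4, e=sp−y≈-0.129252; I≈13.668753, D=e−e_prev≈-0.075581; u=1/4·(-0.129252)+1/2·13.668753+3/4·(-0.075581)≈6.745378; next y=3/5·4.129252+1/4·6.745378≈4.163896
n=11: y≈4.163896, sp=4, e=sp−y≈-0.163896; I≈13.504857, D=e−e_prev≈-0.034643; u=1/4·(-0.163896)+1/2·13.504857+3/4·(-0.034643)≈6.685472; next y=3/5·4.163896+1/4·6.685472≈4.169706
n=12: y≈4.169706, sp=4, e=sp−y≈-0.169706; I≈13.335152, D=e−e_prev≈-0.005810; u=1/4·(-0.169706)+1/2·13.335152+3/4·(-0.005810)≈6.620792; next y=3/5·4.169706+1/4·6.620792≈4.157021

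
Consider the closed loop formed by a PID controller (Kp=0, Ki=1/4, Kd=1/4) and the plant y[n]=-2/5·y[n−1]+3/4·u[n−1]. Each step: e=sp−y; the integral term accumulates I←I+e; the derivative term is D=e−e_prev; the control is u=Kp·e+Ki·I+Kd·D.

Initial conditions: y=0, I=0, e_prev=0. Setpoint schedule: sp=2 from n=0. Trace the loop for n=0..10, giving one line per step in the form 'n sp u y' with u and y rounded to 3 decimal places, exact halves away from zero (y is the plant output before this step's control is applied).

(exact arithmetic carried between steps; '≈' marks a value shown rounded to 6 d.p. or computed from one; I and e_prev carry over from the previous line; the table rounds u and y to 3 d.p., halves away from zero)
n=0: y=0, sp=2, e=sp−y=2; I=2, D=e−e_prev=2; u=0·2+1/4·2+1/4·2=1; next y=-2/5·0+3/4·1=0.75
n=1: y=0.75, sp=2, e=sp−y=1.25; I=3.25, D=e−e_prev=-0.75; u=0·1.25+1/4·3.25+1/4·(-0.75)=0.625; next y=-2/5·0.75+3/4·0.625=0.16875
n=2: y=0.16875, sp=2, e=sp−y=1.83125; I=5.08125, D=e−e_prev=0.58125; u=0·1.83125+1/4·5.08125+1/4·0.58125=1.415625; next y=-2/5·0.16875+3/4·1.415625≈0.994219
n=3: y≈0.994219, sp=2, e=sp−y≈1.005781; I≈6.087031, D=e−e_prev≈-0.825469; u=0·1.005781+1/4·6.087031+1/4·(-0.825469)≈1.315391; next y=-2/5·0.994219+3/4·1.315391≈0.588855
n=4: y≈0.588855, sp=2, e=sp−y≈1.411145; I≈7.498176, D=e−e_prev≈0.405363; u=0·1.411145+1/4·7.498176+1/4·0.405363≈1.975885; next y=-2/5·0.588855+3/4·1.975885≈1.246371
n=5: y≈1.246371, sp=2, e=sp−y≈0.753629; I≈8.251804, D=e−e_prev≈-0.657516; u=0·0.753629+1/4·8.251804+1/4·(-0.657516)≈1.898572; next y=-2/5·1.246371+3/4·1.898572≈0.925381
n=6: y≈0.925381, sp=2, e=sp−y≈1.074619; I≈9.326424, D=e−e_prev≈0.320991; u=0·1.074619+1/4·9.326424+1/4·0.320991≈2.411854; next y=-2/5·0.925381+3/4·2.411854≈1.438738
n=7: y≈1.438738, sp=2, e=sp−y≈0.561262; I≈9.887686, D=e−e_prev≈-0.513358; u=0·0.561262+1/4·9.887686+1/4·(-0.513358)≈2.343582; next y=-2/5·1.438738+3/4·2.343582≈1.182191
n=8: y≈1.182191, sp=2, e=sp−y≈0.817809; I≈10.705494, D=e−e_prev≈0.256547; u=0·0.817809+1/4·10.705494+1/4·0.256547≈2.740510; next y=-2/5·1.182191+3/4·2.740510≈1.582506
n=9: y≈1.582506, sp=2, e=sp−y≈0.417494; I≈11.122988, D=e−e_prev≈-0.400315; u=0·0.417494+1/4·11.122988+1/4·(-0.400315)≈2.680668; next y=-2/5·1.582506+3/4·2.680668≈1.377499
n=10: y≈1.377499, sp=2, e=sp−y≈0.622501; I≈11.745489, D=e−e_prev≈0.205007; u=0·0.622501+1/4·11.745489+1/4·0.205007≈2.987624; next y=-2/5·1.377499+3/4·2.987624≈1.689719

0 2 1.000 0.000
1 2 0.625 0.750
2 2 1.416 0.169
3 2 1.315 0.994
4 2 1.976 0.589
5 2 1.899 1.246
6 2 2.412 0.925
7 2 2.344 1.439
8 2 2.741 1.182
9 2 2.681 1.583
10 2 2.988 1.377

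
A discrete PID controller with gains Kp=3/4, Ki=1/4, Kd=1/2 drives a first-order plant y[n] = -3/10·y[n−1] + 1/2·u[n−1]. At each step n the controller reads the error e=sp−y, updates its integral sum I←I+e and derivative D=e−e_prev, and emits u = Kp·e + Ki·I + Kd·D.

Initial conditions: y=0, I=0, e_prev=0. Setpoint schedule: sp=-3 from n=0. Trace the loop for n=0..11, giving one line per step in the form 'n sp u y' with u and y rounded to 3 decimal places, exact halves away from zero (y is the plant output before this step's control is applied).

0 -3 -4.500 0.000
1 -3 -0.375 -2.250
2 -3 -5.794 0.488
3 -3 -0.001 -3.043
4 -3 -7.689 0.912
5 -3 0.857 -4.118
6 -3 -10.052 1.664
7 -3 2.457 -5.525
8 -3 -13.123 2.886
9 -3 5.081 -7.427
10 -3 -17.263 4.768
11 -3 9.139 -10.062

(exact arithmetic carried between steps; '≈' marks a value shown rounded to 6 d.p. or computed from one; I and e_prev carry over from the previous line; the table rounds u and y to 3 d.p., halves away from zero)
n=0: y=0, sp=-3, e=sp−y=-3; I=-3, D=e−e_prev=-3; u=3/4·(-3)+1/4·(-3)+1/2·(-3)=-4.5; next y=-3/10·0+1/2·(-4.5)=-2.25
n=1: y=-2.25, sp=-3, e=sp−y=-0.75; I=-3.75, D=e−e_prev=2.25; u=3/4·(-0.75)+1/4·(-3.75)+1/2·2.25=-0.375; next y=-3/10·(-2.25)+1/2·(-0.375)=0.4875
n=2: y=0.4875, sp=-3, e=sp−y=-3.4875; I=-7.2375, D=e−e_prev=-2.7375; u=3/4·(-3.4875)+1/4·(-7.2375)+1/2·(-2.7375)=-5.79375; next y=-3/10·0.4875+1/2·(-5.79375)=-3.043125
n=3: y=-3.043125, sp=-3, e=sp−y=0.043125; I=-7.194375, D=e−e_prev=3.530625; u=3/4·0.043125+1/4·(-7.194375)+1/2·3.530625≈-0.000938; next y=-3/10·(-3.043125)+1/2·(-0.000938)≈0.912469
n=4: y≈0.912469, sp=-3, e=sp−y≈-3.912469; I≈-11.106844, D=e−e_prev≈-3.955594; u=3/4·(-3.912469)+1/4·(-11.106844)+1/2·(-3.955594)≈-7.688859; next y=-3/10·0.912469+1/2·(-7.688859)≈-4.118170
n=5: y≈-4.118170, sp=-3, e=sp−y≈1.118170; I≈-9.988673, D=e−e_prev≈5.030639; u=3/4·1.118170+1/4·(-9.988673)+1/2·5.030639≈0.856779; next y=-3/10·(-4.118170)+1/2·0.856779≈1.663841
n=6: y≈1.663841, sp=-3, e=sp−y≈-4.663841; I≈-14.652514, D=e−e_prev≈-5.782011; u=3/4·(-4.663841)+1/4·(-14.652514)+1/2·(-5.782011)≈-10.052014; next y=-3/10·1.663841+1/2·(-10.052014)≈-5.525159
n=7: y≈-5.525159, sp=-3, e=sp−y≈2.525159; I≈-12.127355, D=e−e_prev≈7.189000; u=3/4·2.525159+1/4·(-12.127355)+1/2·7.189000≈2.456531; next y=-3/10·(-5.525159)+1/2·2.456531≈2.885813
n=8: y≈2.885813, sp=-3, e=sp−y≈-5.885813; I≈-18.013168, D=e−e_prev≈-8.410973; u=3/4·(-5.885813)+1/4·(-18.013168)+1/2·(-8.410973)≈-13.123138; next y=-3/10·2.885813+1/2·(-13.123138)≈-7.427313
n=9: y≈-7.427313, sp=-3, e=sp−y≈4.427313; I≈-13.585855, D=e−e_prev≈10.313126; u=3/4·4.427313+1/4·(-13.585855)+1/2·10.313126≈5.080584; next y=-3/10·(-7.427313)+1/2·5.080584≈4.768486
n=10: y≈4.768486, sp=-3, e=sp−y≈-7.768486; I≈-21.354341, D=e−e_prev≈-12.195799; u=3/4·(-7.768486)+1/4·(-21.354341)+1/2·(-12.195799)≈-17.262849; next y=-3/10·4.768486+1/2·(-17.262849)≈-10.061970
n=11: y≈-10.061970, sp=-3, e=sp−y≈7.061970; I≈-14.292370, D=e−e_prev≈14.830456; u=3/4·7.061970+1/4·(-14.292370)+1/2·14.830456≈9.138613; next y=-3/10·(-10.061970)+1/2·9.138613≈7.587898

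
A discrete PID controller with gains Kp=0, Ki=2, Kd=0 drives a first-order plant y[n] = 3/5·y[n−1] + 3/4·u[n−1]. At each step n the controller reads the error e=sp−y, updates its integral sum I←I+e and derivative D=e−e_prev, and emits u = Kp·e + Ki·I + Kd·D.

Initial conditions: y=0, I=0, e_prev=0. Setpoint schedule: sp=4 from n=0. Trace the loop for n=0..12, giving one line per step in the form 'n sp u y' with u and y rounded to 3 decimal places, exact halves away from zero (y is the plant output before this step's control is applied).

(exact arithmetic carried between steps; '≈' marks a value shown rounded to 6 d.p. or computed from one; I and e_prev carry over from the previous line; the table rounds u and y to 3 d.p., halves away from zero)
n=0: y=0, sp=4, e=sp−y=4; I=4, D=e−e_prev=4; u=0·4+2·4+0·4=8; next y=3/5·0+3/4·8=6
n=1: y=6, sp=4, e=sp−y=-2; I=2, D=e−e_prev=-6; u=0·(-2)+2·2+0·(-6)=4; next y=3/5·6+3/4·4=6.6
n=2: y=6.6, sp=4, e=sp−y=-2.6; I=-0.6, D=e−e_prev=-0.6; u=0·(-2.6)+2·(-0.6)+0·(-0.6)=-1.2; next y=3/5·6.6+3/4·(-1.2)=3.06
n=3: y=3.06, sp=4, e=sp−y=0.94; I=0.34, D=e−e_prev=3.54; u=0·0.94+2·0.34+0·3.54=0.68; next y=3/5·3.06+3/4·0.68=2.346
n=4: y=2.346, sp=4, e=sp−y=1.654; I=1.994, D=e−e_prev=0.714; u=0·1.654+2·1.994+0·0.714=3.988; next y=3/5·2.346+3/4·3.988=4.3986
n=5: y=4.3986, sp=4, e=sp−y=-0.3986; I=1.5954, D=e−e_prev=-2.0526; u=0·(-0.3986)+2·1.5954+0·(-2.0526)=3.1908; next y=3/5·4.3986+3/4·3.1908=5.03226
n=6: y=5.03226, sp=4, e=sp−y=-1.03226; I=0.56314, D=e−e_prev=-0.63366; u=0·(-1.03226)+2·0.56314+0·(-0.63366)=1.12628; next y=3/5·5.03226+3/4·1.12628=3.864066
n=7: y=3.864066, sp=4, e=sp−y=0.135934; I=0.699074, D=e−e_prev=1.168194; u=0·0.135934+2·0.699074+0·1.168194=1.398148; next y=3/5·3.864066+3/4·1.398148≈3.367051
n=8: y≈3.367051, sp=4, e=sp−y≈0.632949; I≈1.332023, D=e−e_prev≈0.497015; u=0·0.632949+2·1.332023+0·0.497015≈2.664047; next y=3/5·3.367051+3/4·2.664047≈4.018265
n=9: y≈4.018265, sp=4, e=sp−y≈-0.018265; I≈1.313758, D=e−e_prev≈-0.651215; u=0·(-0.018265)+2·1.313758+0·(-0.651215)≈2.627516; next y=3/5·4.018265+3/4·2.627516≈4.381596
n=10: y≈4.381596, sp=4, e=sp−y≈-0.381596; I≈0.932162, D=e−e_prev≈-0.363331; u=0·(-0.381596)+2·0.932162+0·(-0.363331)≈1.864324; next y=3/5·4.381596+3/4·1.864324≈4.027200
n=11: y≈4.027200, sp=4, e=sp−y≈-0.027200; I≈0.904961, D=e−e_prev≈0.354396; u=0·(-0.027200)+2·0.904961+0·0.354396≈1.809923; next y=3/5·4.027200+3/4·1.809923≈3.773762
n=12: y≈3.773762, sp=4, e=sp−y≈0.226238; I≈1.131199, D=e−e_prev≈0.253438; u=0·0.226238+2·1.131199+0·0.253438≈2.262398; next y=3/5·3.773762+3/4·2.262398≈3.961056

0 4 8.000 0.000
1 4 4.000 6.000
2 4 -1.200 6.600
3 4 0.680 3.060
4 4 3.988 2.346
5 4 3.191 4.399
6 4 1.126 5.032
7 4 1.398 3.864
8 4 2.664 3.367
9 4 2.628 4.018
10 4 1.864 4.382
11 4 1.810 4.027
12 4 2.262 3.774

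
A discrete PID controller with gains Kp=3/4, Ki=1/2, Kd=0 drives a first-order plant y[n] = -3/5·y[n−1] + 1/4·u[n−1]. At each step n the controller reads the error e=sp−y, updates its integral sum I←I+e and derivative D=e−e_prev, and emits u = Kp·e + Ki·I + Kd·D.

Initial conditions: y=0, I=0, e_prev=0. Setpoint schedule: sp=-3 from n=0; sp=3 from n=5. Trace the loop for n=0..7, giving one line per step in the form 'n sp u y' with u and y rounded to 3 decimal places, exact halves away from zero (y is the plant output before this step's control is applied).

(exact arithmetic carried between steps; '≈' marks a value shown rounded to 6 d.p. or computed from one; I and e_prev carry over from the previous line; the table rounds u and y to 3 d.p., halves away from zero)
n=0: y=0, sp=-3, e=sp−y=-3; I=-3, D=e−e_prev=-3; u=3/4·(-3)+1/2·(-3)+0·(-3)=-3.75; next y=-3/5·0+1/4·(-3.75)=-0.9375
n=1: y=-0.9375, sp=-3, e=sp−y=-2.0625; I=-5.0625, D=e−e_prev=0.9375; u=3/4·(-2.0625)+1/2·(-5.0625)+0·0.9375=-4.078125; next y=-3/5·(-0.9375)+1/4·(-4.078125)≈-0.457031
n=2: y≈-0.457031, sp=-3, e=sp−y≈-2.542969; I≈-7.605469, D=e−e_prev≈-0.480469; u=3/4·(-2.542969)+1/2·(-7.605469)+0·(-0.480469)≈-5.709961; next y=-3/5·(-0.457031)+1/4·(-5.709961)≈-1.153271
n=3: y≈-1.153271, sp=-3, e=sp−y≈-1.846729; I≈-9.452197, D=e−e_prev≈0.696240; u=3/4·(-1.846729)+1/2·(-9.452197)+0·0.696240≈-6.111145; next y=-3/5·(-1.153271)+1/4·(-6.111145)≈-0.835823
n=4: y≈-0.835823, sp=-3, e=sp−y≈-2.164177; I≈-11.616374, D=e−e_prev≈-0.317448; u=3/4·(-2.164177)+1/2·(-11.616374)+0·(-0.317448)≈-7.431319; next y=-3/5·(-0.835823)+1/4·(-7.431319)≈-1.356336
n=5: y≈-1.356336, sp=3, e=sp−y≈4.356336; I≈-7.260038, D=e−e_prev≈6.520512; u=3/4·4.356336+1/2·(-7.260038)+0·6.520512≈-0.362767; next y=-3/5·(-1.356336)+1/4·(-0.362767)≈0.723110
n=6: y≈0.723110, sp=3, e=sp−y≈2.276890; I≈-4.983148, D=e−e_prev≈-2.079446; u=3/4·2.276890+1/2·(-4.983148)+0·(-2.079446)≈-0.783906; next y=-3/5·0.723110+1/4·(-0.783906)≈-0.629842
n=7: y≈-0.629842, sp=3, e=sp−y≈3.629842; I≈-1.353305, D=e−e_prev≈1.352952; u=3/4·3.629842+1/2·(-1.353305)+0·1.352952≈2.045729; next y=-3/5·(-0.629842)+1/4·2.045729≈0.889338

0 -3 -3.750 0.000
1 -3 -4.078 -0.938
2 -3 -5.710 -0.457
3 -3 -6.111 -1.153
4 -3 -7.431 -0.836
5 3 -0.363 -1.356
6 3 -0.784 0.723
7 3 2.046 -0.630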